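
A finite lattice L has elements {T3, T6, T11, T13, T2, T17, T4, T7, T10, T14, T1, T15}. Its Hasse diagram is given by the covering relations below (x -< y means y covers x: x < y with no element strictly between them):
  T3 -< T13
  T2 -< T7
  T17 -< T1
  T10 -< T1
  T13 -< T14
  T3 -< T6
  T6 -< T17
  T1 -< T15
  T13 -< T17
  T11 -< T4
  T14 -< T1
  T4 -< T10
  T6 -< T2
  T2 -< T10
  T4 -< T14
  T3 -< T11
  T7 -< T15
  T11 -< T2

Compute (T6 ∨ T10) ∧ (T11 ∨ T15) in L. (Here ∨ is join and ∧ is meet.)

T10

T6 ∨ T10 = T10
T11 ∨ T15 = T15
T10 ∧ T15 = T10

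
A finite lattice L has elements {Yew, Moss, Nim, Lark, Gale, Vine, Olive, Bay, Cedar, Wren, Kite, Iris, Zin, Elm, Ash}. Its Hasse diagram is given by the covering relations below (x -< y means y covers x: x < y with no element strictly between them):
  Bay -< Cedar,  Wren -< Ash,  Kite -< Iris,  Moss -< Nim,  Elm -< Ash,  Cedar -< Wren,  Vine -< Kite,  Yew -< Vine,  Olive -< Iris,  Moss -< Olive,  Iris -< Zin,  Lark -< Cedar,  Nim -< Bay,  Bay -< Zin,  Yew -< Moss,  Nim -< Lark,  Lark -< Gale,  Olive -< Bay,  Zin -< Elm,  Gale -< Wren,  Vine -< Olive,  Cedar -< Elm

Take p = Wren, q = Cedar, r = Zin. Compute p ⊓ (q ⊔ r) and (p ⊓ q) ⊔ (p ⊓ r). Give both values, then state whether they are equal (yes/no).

q ⊔ r = Elm, so p ⊓ (q ⊔ r) = Wren ⊓ Elm = Cedar.
p ⊓ q = Cedar and p ⊓ r = Bay, so (p ⊓ q) ⊔ (p ⊓ r) = Cedar ⊔ Bay = Cedar.
Equal: yes.

Cedar; Cedar; yes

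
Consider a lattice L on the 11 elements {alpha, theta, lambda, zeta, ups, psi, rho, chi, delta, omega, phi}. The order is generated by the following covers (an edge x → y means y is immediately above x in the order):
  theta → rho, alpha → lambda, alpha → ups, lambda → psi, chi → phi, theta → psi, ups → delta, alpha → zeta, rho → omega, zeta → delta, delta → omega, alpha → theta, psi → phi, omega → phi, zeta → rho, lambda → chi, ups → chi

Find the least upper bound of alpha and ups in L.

Common upper bounds of {alpha, ups}: chi, delta, omega, phi, ups.
The least among these is ups.

ups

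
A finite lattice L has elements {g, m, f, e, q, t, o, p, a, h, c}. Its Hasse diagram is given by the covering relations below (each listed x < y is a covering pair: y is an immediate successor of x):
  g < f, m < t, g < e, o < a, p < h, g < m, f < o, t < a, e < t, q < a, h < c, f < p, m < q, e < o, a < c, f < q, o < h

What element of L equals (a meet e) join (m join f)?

a

a ∧ e = e
m ∨ f = q
e ∨ q = a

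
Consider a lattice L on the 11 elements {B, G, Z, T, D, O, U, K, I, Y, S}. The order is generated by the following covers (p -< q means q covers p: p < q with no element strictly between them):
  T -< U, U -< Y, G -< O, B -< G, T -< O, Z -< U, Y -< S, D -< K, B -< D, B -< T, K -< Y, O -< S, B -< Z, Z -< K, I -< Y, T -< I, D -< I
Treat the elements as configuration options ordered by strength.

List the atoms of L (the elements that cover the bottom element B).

D, G, T, Z

The atoms are exactly the elements that cover B: D, G, T, Z.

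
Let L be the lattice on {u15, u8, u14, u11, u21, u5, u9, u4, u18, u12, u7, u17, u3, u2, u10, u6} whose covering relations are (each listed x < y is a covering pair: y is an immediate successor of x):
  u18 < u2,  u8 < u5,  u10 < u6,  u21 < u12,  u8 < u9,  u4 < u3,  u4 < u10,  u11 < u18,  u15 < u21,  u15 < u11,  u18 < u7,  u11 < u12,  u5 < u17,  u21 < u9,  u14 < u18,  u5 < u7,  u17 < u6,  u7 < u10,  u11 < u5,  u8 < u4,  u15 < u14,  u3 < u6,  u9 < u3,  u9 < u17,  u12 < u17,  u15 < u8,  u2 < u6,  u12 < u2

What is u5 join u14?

Common upper bounds of {u5, u14}: u10, u6, u7.
The least among these is u7.

u7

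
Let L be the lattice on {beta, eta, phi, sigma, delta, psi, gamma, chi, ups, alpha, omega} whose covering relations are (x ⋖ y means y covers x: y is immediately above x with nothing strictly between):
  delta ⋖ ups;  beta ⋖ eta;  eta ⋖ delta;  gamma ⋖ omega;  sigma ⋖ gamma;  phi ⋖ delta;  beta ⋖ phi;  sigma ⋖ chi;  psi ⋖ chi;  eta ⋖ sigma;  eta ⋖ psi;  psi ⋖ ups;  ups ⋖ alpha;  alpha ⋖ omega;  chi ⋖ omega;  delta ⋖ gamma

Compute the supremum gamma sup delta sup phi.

gamma

Common upper bounds of {gamma, delta, phi}: gamma, omega.
The least among these is gamma.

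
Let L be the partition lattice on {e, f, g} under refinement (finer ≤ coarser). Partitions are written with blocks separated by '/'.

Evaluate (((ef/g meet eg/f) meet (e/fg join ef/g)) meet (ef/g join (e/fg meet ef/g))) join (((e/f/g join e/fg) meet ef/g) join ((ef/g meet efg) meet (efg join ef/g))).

ef/g ∧ eg/f = e/f/g
e/fg ∨ ef/g = efg
e/f/g ∧ efg = e/f/g
e/fg ∧ ef/g = e/f/g
ef/g ∨ e/f/g = ef/g
e/f/g ∧ ef/g = e/f/g
e/f/g ∨ e/fg = e/fg
e/fg ∧ ef/g = e/f/g
ef/g ∧ efg = ef/g
efg ∨ ef/g = efg
ef/g ∧ efg = ef/g
e/f/g ∨ ef/g = ef/g
e/f/g ∨ ef/g = ef/g

ef/g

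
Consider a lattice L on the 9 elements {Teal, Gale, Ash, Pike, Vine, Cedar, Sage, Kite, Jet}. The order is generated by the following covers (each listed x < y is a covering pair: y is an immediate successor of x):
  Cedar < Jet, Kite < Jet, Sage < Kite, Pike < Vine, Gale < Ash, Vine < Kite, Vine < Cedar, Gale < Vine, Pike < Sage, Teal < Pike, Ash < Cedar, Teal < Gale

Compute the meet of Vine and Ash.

Gale

Common lower bounds of {Vine, Ash}: Gale, Teal.
The greatest among these is Gale.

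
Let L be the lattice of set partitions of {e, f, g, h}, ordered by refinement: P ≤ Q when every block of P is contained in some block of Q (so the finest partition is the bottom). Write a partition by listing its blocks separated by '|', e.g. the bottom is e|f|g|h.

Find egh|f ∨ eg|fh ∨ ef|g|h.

The join of egh|f, eg|fh, ef|g|h merges any blocks that overlap across the partitions, giving efgh.

efgh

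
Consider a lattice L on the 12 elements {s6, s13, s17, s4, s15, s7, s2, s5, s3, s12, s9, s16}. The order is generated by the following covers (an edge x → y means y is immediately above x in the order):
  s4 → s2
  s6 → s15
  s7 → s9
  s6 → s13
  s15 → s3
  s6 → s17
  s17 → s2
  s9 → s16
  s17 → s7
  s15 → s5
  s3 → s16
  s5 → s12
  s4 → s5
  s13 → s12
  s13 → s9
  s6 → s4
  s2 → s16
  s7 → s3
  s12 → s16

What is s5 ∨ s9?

Common upper bounds of {s5, s9}: s16.
The least among these is s16.

s16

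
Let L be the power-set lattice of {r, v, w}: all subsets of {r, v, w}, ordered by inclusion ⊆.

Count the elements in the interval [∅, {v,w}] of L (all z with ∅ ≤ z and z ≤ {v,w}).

4

The interval [∅, {v,w}] = {{v,w}, {v}, {w}, ∅}, which has 4 elements.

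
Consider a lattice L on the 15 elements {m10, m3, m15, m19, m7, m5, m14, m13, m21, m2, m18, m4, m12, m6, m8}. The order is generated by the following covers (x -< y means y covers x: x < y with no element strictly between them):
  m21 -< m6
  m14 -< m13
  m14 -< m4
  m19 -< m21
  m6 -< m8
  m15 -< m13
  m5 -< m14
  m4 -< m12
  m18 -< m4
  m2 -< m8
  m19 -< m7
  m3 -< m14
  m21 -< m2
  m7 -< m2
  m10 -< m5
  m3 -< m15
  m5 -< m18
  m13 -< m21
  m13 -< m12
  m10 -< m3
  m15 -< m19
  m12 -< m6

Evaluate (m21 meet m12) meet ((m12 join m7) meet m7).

m15

m21 ∧ m12 = m13
m12 ∨ m7 = m8
m8 ∧ m7 = m7
m13 ∧ m7 = m15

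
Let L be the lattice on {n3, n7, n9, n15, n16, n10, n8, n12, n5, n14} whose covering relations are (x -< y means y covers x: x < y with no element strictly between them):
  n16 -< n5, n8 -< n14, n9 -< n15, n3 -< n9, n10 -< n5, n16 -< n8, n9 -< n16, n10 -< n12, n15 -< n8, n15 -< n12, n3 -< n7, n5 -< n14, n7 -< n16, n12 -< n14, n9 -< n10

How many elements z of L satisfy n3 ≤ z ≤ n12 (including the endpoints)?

5

The interval [n3, n12] = {n10, n12, n15, n3, n9}, which has 5 elements.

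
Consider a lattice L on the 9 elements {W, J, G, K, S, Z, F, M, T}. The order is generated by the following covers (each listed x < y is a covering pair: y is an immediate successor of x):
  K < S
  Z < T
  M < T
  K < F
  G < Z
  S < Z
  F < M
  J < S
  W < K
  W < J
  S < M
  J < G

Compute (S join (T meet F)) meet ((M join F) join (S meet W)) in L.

M

T ∧ F = F
S ∨ F = M
M ∨ F = M
S ∧ W = W
M ∨ W = M
M ∧ M = M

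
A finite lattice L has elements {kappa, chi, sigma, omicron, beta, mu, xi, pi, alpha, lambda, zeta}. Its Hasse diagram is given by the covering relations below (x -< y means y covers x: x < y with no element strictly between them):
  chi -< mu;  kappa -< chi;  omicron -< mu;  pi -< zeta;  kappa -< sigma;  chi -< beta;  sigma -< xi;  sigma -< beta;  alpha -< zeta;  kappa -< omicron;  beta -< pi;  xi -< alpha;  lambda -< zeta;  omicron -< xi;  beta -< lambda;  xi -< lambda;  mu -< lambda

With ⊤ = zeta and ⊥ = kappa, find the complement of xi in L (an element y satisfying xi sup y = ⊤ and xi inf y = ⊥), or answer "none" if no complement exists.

For every candidate y, either xi ∨ y ≠ zeta or xi ∧ y ≠ kappa; no complement exists.

none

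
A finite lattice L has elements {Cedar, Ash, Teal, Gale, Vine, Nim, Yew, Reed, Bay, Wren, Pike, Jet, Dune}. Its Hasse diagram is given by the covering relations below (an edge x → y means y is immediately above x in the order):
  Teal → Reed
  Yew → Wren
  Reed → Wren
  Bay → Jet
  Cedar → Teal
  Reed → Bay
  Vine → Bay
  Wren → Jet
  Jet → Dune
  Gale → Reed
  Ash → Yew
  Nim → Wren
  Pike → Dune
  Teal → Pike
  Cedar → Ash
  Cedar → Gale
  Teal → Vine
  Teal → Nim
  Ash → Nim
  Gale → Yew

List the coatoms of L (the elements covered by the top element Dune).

Jet, Pike

The coatoms are exactly the elements covered by Dune: Jet, Pike.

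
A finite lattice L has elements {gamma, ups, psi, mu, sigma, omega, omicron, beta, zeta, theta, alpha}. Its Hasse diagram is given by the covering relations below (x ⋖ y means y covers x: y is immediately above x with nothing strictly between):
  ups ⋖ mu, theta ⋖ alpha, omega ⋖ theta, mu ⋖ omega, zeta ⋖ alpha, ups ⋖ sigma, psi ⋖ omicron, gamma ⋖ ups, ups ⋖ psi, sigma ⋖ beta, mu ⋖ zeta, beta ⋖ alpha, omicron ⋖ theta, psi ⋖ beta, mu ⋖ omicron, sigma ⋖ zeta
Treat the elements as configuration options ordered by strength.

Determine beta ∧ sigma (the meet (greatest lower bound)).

sigma

Common lower bounds of {beta, sigma}: gamma, sigma, ups.
The greatest among these is sigma.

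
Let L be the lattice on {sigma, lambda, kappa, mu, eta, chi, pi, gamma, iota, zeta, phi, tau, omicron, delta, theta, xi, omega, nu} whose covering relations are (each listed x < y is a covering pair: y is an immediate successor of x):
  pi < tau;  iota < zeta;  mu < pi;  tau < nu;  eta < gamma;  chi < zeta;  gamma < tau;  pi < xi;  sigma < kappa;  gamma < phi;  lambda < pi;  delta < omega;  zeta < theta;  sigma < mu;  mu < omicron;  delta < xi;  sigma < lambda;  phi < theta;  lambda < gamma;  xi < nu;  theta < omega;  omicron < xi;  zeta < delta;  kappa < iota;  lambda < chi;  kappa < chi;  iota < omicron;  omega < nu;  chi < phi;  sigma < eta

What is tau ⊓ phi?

Common lower bounds of {tau, phi}: eta, gamma, lambda, sigma.
The greatest among these is gamma.

gamma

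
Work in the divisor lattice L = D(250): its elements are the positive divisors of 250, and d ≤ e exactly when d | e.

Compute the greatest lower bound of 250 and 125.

125

In the divisibility order, the meet is the greatest common divisor: gcd(250, 125) = 125.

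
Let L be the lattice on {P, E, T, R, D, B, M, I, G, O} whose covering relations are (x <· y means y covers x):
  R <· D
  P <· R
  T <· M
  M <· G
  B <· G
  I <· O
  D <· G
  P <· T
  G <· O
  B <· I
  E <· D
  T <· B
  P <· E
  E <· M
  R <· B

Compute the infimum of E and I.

P

Common lower bounds of {E, I}: P.
The greatest among these is P.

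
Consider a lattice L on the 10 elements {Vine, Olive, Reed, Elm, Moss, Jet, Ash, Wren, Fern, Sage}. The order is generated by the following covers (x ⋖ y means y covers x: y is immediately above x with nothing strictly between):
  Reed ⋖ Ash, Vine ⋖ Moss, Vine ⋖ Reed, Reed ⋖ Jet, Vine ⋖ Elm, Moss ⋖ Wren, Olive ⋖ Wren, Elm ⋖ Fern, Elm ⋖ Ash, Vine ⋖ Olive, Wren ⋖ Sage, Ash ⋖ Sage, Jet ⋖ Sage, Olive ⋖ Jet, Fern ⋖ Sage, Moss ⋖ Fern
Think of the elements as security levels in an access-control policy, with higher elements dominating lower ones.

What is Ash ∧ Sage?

Common lower bounds of {Ash, Sage}: Ash, Elm, Reed, Vine.
The greatest among these is Ash.

Ash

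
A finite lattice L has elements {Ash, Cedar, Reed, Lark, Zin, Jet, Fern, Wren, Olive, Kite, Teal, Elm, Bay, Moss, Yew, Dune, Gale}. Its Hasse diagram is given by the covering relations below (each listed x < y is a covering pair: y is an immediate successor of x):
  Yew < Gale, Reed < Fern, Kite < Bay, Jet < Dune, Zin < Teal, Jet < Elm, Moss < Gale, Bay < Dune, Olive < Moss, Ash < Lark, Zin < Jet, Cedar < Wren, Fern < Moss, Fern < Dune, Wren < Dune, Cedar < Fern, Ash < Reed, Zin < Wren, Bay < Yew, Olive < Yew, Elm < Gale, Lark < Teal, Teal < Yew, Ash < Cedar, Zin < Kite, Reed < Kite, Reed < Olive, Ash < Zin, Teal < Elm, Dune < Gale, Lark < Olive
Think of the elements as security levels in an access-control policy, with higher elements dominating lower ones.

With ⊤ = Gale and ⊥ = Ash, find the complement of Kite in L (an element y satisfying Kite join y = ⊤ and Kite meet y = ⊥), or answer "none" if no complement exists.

For every candidate y, either Kite ∨ y ≠ Gale or Kite ∧ y ≠ Ash; no complement exists.

none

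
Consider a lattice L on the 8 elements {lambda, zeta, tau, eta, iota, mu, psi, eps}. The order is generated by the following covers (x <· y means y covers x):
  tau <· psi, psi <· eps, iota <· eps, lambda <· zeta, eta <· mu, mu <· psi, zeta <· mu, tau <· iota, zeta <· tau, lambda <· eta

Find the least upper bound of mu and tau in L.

Common upper bounds of {mu, tau}: eps, psi.
The least among these is psi.

psi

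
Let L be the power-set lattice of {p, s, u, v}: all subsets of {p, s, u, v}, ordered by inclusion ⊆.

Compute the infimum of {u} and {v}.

Common lower bounds of {{u}, {v}}: {}.
The greatest among these is {}.

{}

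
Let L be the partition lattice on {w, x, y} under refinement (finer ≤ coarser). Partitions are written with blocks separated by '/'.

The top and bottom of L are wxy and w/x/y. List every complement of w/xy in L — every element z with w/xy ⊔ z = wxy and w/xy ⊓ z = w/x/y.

wx/y, wy/x

Need z with w/xy ∨ z = wxy and w/xy ∧ z = w/x/y.
Checking each element gives: wx/y, wy/x.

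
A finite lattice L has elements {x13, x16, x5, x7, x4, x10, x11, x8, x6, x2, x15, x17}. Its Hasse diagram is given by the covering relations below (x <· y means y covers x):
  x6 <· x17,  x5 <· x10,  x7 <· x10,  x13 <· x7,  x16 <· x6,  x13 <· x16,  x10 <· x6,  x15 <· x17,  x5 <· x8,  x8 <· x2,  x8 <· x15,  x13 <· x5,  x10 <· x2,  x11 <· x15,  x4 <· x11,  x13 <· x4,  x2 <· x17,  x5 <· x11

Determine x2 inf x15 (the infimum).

x8

Common lower bounds of {x2, x15}: x13, x5, x8.
The greatest among these is x8.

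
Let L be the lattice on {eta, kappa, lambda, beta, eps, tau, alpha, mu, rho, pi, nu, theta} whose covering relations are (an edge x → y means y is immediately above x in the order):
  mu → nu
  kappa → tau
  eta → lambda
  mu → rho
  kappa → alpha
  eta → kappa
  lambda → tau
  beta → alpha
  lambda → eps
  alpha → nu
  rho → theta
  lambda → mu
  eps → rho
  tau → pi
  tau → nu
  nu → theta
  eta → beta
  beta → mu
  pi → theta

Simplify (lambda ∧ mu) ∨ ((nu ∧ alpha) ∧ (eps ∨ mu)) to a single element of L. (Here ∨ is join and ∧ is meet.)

mu

lambda ∧ mu = lambda
nu ∧ alpha = alpha
eps ∨ mu = rho
alpha ∧ rho = beta
lambda ∨ beta = mu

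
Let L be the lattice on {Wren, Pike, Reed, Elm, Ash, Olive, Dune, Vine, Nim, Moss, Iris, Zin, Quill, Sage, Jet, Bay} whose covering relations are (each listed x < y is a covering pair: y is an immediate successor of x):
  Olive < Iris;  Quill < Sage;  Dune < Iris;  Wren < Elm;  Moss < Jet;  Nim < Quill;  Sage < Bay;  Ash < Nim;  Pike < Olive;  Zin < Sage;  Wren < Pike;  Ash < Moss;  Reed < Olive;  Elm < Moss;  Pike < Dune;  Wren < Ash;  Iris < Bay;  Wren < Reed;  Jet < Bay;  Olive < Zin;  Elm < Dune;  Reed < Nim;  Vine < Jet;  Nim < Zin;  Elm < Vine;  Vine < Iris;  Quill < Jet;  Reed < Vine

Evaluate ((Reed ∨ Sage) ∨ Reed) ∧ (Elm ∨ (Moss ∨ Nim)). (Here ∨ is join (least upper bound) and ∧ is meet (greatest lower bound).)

Reed ∨ Sage = Sage
Sage ∨ Reed = Sage
Moss ∨ Nim = Jet
Elm ∨ Jet = Jet
Sage ∧ Jet = Quill

Quill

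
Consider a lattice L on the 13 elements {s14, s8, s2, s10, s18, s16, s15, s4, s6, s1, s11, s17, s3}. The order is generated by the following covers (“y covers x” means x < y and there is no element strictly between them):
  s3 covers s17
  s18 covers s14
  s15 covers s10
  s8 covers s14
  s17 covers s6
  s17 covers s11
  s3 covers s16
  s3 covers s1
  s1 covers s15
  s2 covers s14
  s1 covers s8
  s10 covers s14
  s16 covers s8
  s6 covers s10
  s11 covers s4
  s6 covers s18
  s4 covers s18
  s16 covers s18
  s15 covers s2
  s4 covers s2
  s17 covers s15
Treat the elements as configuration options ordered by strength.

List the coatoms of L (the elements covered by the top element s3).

The coatoms are exactly the elements covered by s3: s1, s16, s17.

s1, s16, s17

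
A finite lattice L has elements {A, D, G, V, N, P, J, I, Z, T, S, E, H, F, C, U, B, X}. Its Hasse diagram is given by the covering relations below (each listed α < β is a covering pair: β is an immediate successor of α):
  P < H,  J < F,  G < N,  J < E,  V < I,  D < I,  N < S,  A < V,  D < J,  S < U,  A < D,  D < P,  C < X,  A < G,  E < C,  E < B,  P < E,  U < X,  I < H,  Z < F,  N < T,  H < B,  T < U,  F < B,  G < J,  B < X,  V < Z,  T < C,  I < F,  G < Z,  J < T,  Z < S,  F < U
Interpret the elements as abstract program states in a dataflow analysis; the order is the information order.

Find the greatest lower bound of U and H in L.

Common lower bounds of {U, H}: A, D, I, V.
The greatest among these is I.

I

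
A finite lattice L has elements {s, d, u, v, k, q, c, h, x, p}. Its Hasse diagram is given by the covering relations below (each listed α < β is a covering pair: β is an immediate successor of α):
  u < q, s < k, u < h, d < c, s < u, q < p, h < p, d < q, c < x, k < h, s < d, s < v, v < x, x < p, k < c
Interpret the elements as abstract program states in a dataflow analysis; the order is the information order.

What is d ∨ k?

Common upper bounds of {d, k}: c, p, x.
The least among these is c.

c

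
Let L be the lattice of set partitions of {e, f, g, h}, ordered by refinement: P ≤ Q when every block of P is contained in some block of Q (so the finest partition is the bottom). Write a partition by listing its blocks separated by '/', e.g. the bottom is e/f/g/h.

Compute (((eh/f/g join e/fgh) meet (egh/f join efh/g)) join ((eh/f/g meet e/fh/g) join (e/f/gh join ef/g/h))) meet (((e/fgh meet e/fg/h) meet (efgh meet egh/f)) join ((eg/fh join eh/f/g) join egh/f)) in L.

eh/f/g ∨ e/fgh = efgh
egh/f ∨ efh/g = efgh
efgh ∧ efgh = efgh
eh/f/g ∧ e/fh/g = e/f/g/h
e/f/gh ∨ ef/g/h = ef/gh
e/f/g/h ∨ ef/gh = ef/gh
efgh ∨ ef/gh = efgh
e/fgh ∧ e/fg/h = e/fg/h
efgh ∧ egh/f = egh/f
e/fg/h ∧ egh/f = e/f/g/h
eg/fh ∨ eh/f/g = efgh
efgh ∨ egh/f = efgh
e/f/g/h ∨ efgh = efgh
efgh ∧ efgh = efgh

efgh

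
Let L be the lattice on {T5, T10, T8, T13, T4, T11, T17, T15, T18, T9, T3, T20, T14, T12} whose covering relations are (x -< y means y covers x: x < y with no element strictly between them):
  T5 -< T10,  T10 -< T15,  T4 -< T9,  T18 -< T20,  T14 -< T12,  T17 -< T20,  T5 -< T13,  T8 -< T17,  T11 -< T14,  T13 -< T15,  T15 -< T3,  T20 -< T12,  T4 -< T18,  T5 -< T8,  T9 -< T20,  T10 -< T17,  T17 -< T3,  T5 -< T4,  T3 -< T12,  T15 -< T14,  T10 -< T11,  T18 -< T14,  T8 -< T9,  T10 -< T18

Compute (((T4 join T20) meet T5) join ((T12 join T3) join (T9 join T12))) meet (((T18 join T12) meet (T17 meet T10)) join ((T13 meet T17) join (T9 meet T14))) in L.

T4 ∨ T20 = T20
T20 ∧ T5 = T5
T12 ∨ T3 = T12
T9 ∨ T12 = T12
T12 ∨ T12 = T12
T5 ∨ T12 = T12
T18 ∨ T12 = T12
T17 ∧ T10 = T10
T12 ∧ T10 = T10
T13 ∧ T17 = T5
T9 ∧ T14 = T4
T5 ∨ T4 = T4
T10 ∨ T4 = T18
T12 ∧ T18 = T18

T18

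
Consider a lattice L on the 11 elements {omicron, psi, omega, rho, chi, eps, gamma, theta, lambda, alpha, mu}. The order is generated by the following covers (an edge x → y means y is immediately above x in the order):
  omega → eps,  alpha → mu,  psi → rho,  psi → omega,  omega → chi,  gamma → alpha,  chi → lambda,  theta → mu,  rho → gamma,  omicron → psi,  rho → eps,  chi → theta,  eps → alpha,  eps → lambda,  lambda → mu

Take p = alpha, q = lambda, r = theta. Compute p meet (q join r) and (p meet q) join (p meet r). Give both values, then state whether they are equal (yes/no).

alpha; eps; no

q join r = mu, so p meet (q join r) = alpha meet mu = alpha.
p meet q = eps and p meet r = omega, so (p meet q) join (p meet r) = eps join omega = eps.
Equal: no.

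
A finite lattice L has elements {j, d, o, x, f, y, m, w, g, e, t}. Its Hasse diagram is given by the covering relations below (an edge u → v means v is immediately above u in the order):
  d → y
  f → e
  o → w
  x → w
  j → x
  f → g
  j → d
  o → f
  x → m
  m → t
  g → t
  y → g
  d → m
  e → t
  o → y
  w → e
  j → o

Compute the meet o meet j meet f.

Common lower bounds of {o, j, f}: j.
The greatest among these is j.

j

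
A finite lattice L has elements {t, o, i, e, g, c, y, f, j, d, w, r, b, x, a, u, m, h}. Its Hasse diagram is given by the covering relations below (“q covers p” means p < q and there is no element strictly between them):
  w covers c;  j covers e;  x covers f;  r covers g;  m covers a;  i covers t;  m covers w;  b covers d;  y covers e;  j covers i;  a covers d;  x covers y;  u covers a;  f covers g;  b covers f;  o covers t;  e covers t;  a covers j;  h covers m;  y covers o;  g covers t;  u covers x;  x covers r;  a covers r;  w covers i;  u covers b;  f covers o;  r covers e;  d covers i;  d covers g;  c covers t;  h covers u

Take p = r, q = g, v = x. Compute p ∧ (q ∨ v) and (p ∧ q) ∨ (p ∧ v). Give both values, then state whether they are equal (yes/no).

q ∨ v = x, so p ∧ (q ∨ v) = r ∧ x = r.
p ∧ q = g and p ∧ v = r, so (p ∧ q) ∨ (p ∧ v) = g ∨ r = r.
Equal: yes.

r; r; yes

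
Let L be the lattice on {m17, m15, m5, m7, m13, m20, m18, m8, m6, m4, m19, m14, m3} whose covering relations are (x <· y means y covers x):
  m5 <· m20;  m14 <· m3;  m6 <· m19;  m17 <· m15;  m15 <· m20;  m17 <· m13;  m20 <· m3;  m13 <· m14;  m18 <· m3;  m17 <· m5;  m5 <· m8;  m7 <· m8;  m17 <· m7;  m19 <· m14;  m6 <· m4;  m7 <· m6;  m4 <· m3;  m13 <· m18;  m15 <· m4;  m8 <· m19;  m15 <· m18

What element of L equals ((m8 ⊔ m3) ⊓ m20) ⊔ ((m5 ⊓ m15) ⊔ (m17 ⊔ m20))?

m8 ∨ m3 = m3
m3 ∧ m20 = m20
m5 ∧ m15 = m17
m17 ∨ m20 = m20
m17 ∨ m20 = m20
m20 ∨ m20 = m20

m20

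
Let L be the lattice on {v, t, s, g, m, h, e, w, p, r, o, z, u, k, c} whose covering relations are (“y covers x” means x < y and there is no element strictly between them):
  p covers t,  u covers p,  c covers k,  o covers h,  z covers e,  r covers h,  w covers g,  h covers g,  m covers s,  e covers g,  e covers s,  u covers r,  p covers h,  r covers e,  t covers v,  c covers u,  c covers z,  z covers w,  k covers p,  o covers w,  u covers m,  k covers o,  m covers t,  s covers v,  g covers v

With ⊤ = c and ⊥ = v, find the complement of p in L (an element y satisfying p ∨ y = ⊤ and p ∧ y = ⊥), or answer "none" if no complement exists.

For every candidate y, either p ∨ y ≠ c or p ∧ y ≠ v; no complement exists.

none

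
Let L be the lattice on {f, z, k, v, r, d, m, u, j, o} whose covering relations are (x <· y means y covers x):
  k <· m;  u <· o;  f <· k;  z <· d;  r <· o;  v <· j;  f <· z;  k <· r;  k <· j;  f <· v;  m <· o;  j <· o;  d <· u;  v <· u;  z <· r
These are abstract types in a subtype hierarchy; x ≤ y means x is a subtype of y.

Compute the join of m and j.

o

Common upper bounds of {m, j}: o.
The least among these is o.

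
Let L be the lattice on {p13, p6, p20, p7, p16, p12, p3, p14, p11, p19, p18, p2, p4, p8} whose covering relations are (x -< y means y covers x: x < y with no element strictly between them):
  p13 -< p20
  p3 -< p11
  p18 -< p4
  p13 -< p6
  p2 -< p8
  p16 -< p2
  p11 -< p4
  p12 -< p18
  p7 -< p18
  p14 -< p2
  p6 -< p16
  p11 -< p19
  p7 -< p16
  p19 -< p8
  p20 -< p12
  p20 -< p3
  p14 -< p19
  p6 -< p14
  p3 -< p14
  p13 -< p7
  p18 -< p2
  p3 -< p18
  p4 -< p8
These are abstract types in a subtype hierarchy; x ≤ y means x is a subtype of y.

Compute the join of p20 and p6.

p14

Common upper bounds of {p20, p6}: p14, p19, p2, p8.
The least among these is p14.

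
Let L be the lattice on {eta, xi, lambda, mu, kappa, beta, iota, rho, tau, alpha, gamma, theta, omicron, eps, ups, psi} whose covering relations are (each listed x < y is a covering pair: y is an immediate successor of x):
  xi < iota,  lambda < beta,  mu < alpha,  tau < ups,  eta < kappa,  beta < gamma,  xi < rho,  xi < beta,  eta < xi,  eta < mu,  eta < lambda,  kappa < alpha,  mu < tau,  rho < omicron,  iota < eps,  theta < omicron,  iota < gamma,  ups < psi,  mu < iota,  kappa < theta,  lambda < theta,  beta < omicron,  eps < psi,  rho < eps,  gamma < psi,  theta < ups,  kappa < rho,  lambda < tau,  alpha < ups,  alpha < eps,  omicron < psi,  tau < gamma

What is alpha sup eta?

alpha

Common upper bounds of {alpha, eta}: alpha, eps, psi, ups.
The least among these is alpha.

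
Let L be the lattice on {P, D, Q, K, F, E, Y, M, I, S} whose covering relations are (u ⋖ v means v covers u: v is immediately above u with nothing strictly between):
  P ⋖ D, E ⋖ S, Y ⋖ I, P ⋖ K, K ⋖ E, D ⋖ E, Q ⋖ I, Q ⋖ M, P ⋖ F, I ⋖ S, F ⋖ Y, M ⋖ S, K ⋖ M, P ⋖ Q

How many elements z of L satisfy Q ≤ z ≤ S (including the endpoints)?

The interval [Q, S] = {I, M, Q, S}, which has 4 elements.

4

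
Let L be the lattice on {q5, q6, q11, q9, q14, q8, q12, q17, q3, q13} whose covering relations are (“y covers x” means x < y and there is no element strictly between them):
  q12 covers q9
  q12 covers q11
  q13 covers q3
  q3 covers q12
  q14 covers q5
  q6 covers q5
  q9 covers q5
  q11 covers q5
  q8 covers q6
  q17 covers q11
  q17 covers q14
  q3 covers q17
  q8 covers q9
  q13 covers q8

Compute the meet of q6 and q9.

Common lower bounds of {q6, q9}: q5.
The greatest among these is q5.

q5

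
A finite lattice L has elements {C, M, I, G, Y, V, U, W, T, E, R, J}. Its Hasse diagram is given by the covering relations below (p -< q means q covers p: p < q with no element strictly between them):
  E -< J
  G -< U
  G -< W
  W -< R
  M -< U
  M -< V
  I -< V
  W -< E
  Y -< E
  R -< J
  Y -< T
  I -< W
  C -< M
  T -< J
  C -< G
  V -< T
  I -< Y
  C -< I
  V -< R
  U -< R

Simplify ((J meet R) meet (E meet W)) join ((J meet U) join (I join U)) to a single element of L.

J ∧ R = R
E ∧ W = W
R ∧ W = W
J ∧ U = U
I ∨ U = R
U ∨ R = R
W ∨ R = R

R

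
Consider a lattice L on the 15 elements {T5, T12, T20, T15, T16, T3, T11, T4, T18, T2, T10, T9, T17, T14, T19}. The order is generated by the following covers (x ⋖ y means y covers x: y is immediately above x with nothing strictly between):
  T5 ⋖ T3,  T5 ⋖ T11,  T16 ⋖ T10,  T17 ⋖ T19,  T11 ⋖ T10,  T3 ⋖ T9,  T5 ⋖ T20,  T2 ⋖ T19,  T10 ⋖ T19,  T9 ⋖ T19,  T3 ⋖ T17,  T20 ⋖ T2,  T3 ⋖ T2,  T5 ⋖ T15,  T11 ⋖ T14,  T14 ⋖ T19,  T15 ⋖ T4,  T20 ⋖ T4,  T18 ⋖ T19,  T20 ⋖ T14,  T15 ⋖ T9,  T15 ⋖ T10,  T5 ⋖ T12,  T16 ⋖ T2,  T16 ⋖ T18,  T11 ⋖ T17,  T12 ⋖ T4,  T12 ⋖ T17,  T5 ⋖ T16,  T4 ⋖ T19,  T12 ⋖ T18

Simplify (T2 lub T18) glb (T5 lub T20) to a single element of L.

T2 ∨ T18 = T19
T5 ∨ T20 = T20
T19 ∧ T20 = T20

T20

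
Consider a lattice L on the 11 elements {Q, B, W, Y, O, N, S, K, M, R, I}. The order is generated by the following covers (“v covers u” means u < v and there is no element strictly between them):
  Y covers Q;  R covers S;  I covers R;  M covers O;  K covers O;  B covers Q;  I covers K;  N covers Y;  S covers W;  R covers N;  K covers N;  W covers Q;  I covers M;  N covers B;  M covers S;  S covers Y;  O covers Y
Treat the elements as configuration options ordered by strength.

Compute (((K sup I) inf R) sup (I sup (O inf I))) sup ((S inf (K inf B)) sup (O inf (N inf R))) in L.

K ∨ I = I
I ∧ R = R
O ∧ I = O
I ∨ O = I
R ∨ I = I
K ∧ B = B
S ∧ B = Q
N ∧ R = N
O ∧ N = Y
Q ∨ Y = Y
I ∨ Y = I

I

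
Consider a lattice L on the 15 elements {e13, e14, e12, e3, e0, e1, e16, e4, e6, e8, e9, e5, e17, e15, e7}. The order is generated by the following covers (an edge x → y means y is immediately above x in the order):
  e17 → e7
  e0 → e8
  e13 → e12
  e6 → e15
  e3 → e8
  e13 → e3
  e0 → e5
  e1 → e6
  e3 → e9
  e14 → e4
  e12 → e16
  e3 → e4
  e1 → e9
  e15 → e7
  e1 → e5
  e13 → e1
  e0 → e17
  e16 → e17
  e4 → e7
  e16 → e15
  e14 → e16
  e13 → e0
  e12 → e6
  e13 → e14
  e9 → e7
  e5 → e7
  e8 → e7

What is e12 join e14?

e16

Common upper bounds of {e12, e14}: e15, e16, e17, e7.
The least among these is e16.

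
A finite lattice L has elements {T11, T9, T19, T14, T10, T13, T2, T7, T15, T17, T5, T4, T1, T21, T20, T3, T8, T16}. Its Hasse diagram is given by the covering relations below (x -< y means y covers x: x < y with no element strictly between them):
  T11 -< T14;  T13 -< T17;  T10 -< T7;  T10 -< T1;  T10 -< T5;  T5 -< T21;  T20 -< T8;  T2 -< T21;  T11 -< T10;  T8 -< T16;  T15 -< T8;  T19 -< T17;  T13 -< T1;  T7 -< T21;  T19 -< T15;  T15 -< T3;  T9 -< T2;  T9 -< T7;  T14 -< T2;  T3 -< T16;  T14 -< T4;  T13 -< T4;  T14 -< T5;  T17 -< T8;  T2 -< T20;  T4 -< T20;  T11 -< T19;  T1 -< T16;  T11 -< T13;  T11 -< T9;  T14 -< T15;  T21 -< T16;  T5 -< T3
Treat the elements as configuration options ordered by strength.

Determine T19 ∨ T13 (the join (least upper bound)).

T17

Common upper bounds of {T19, T13}: T16, T17, T8.
The least among these is T17.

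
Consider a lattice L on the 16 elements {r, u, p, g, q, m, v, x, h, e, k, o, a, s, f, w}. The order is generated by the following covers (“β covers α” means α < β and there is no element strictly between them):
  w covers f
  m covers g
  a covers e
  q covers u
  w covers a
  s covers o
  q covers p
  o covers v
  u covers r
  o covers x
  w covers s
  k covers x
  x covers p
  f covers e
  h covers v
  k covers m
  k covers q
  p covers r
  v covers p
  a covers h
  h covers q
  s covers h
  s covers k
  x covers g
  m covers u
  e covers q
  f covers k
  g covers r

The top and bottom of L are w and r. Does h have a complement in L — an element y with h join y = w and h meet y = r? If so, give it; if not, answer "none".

none

For every candidate y, either h ∨ y ≠ w or h ∧ y ≠ r; no complement exists.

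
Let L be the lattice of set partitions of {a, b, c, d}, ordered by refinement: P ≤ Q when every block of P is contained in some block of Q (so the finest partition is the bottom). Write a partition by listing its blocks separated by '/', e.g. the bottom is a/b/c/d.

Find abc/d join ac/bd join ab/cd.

abcd

Common upper bounds of {abc/d, ac/bd, ab/cd}: abcd.
The least among these is abcd.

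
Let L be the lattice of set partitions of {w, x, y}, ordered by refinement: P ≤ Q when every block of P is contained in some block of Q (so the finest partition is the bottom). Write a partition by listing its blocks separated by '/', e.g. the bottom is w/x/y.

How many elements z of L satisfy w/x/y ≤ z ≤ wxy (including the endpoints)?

5

The interval [w/x/y, wxy] = {w/x/y, w/xy, wx/y, wxy, wy/x}, which has 5 elements.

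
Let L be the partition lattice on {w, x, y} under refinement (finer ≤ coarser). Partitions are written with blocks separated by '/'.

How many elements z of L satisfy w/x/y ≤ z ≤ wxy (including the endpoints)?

5

The interval [w/x/y, wxy] = {w/x/y, w/xy, wx/y, wxy, wy/x}, which has 5 elements.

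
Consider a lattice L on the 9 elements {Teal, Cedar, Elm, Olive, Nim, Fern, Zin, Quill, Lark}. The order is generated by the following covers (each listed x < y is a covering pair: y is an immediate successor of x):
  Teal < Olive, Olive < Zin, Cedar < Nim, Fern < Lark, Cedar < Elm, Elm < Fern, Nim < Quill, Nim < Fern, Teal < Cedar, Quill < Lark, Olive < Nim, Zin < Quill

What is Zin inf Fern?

Common lower bounds of {Zin, Fern}: Olive, Teal.
The greatest among these is Olive.

Olive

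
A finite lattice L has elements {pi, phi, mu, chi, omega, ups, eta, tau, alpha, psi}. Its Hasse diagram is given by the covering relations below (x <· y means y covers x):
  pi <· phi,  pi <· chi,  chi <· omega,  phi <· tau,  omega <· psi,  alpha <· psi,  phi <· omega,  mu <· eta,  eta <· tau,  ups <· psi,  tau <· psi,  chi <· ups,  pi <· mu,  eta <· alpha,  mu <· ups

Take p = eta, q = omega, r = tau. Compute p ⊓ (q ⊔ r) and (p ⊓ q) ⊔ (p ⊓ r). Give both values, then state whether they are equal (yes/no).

eta; eta; yes

q ⊔ r = psi, so p ⊓ (q ⊔ r) = eta ⊓ psi = eta.
p ⊓ q = pi and p ⊓ r = eta, so (p ⊓ q) ⊔ (p ⊓ r) = pi ⊔ eta = eta.
Equal: yes.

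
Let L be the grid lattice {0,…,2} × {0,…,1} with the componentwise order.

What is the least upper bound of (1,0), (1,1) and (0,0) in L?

Common upper bounds of {(1,0), (1,1), (0,0)}: (1,1), (2,1).
The least among these is (1,1).

(1,1)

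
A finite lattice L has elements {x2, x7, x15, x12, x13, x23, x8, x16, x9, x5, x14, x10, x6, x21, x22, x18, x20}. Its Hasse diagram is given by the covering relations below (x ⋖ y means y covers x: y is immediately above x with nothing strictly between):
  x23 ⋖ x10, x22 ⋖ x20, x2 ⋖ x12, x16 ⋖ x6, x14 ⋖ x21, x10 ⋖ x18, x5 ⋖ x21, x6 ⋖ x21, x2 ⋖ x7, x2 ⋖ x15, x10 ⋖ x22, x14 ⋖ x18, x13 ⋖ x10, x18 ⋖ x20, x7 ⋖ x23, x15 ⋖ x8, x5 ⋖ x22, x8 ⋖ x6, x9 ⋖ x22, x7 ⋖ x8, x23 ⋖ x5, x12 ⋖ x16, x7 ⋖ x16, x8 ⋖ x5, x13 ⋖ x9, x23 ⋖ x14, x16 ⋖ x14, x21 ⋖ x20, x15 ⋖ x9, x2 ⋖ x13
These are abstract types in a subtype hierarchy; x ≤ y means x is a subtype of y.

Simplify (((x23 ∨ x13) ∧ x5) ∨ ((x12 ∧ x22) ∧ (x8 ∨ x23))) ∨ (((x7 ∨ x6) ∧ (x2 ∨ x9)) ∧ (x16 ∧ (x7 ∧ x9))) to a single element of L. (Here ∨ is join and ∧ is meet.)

x23

x23 ∨ x13 = x10
x10 ∧ x5 = x23
x12 ∧ x22 = x2
x8 ∨ x23 = x5
x2 ∧ x5 = x2
x23 ∨ x2 = x23
x7 ∨ x6 = x6
x2 ∨ x9 = x9
x6 ∧ x9 = x15
x7 ∧ x9 = x2
x16 ∧ x2 = x2
x15 ∧ x2 = x2
x23 ∨ x2 = x23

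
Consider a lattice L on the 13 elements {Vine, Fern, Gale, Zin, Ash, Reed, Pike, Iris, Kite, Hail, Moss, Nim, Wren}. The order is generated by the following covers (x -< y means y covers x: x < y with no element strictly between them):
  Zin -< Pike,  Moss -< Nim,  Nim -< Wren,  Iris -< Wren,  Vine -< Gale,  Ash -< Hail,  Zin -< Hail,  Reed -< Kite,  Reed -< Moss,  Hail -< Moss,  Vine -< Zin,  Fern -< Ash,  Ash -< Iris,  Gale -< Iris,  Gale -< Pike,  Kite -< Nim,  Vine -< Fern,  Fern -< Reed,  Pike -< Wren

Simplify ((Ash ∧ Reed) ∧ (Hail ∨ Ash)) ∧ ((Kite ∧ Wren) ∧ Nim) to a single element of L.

Ash ∧ Reed = Fern
Hail ∨ Ash = Hail
Fern ∧ Hail = Fern
Kite ∧ Wren = Kite
Kite ∧ Nim = Kite
Fern ∧ Kite = Fern

Fern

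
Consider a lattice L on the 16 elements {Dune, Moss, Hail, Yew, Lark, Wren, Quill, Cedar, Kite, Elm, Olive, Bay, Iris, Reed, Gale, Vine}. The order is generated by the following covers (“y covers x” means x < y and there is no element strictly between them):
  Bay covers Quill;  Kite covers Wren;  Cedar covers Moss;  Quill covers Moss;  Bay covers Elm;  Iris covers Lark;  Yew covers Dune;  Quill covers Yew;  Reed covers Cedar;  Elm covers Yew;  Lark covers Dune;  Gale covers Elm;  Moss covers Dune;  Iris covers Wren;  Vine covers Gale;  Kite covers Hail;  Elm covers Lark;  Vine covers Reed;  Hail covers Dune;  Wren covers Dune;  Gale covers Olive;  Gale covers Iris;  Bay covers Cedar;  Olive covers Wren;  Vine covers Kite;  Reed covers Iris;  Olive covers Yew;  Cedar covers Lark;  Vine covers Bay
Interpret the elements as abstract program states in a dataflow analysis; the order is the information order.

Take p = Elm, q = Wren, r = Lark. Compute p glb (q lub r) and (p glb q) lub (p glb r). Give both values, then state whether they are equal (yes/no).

Lark; Lark; yes

q lub r = Iris, so p glb (q lub r) = Elm glb Iris = Lark.
p glb q = Dune and p glb r = Lark, so (p glb q) lub (p glb r) = Dune lub Lark = Lark.
Equal: yes.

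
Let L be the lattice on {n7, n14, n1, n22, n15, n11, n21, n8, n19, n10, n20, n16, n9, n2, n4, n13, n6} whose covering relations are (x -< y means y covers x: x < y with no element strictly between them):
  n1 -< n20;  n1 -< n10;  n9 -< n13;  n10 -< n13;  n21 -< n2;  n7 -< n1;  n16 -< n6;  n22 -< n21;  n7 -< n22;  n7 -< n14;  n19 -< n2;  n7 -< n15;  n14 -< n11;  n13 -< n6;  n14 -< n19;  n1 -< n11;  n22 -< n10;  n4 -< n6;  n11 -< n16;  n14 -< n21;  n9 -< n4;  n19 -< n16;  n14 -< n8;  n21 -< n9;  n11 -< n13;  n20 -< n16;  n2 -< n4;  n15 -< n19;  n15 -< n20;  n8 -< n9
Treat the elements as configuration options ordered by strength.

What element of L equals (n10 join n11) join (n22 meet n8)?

n13

n10 ∨ n11 = n13
n22 ∧ n8 = n7
n13 ∨ n7 = n13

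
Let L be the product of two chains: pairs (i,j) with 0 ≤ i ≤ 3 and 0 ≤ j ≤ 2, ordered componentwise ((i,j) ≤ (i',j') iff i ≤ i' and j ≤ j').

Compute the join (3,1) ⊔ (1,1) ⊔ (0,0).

(3,1)

In a product of chains, the join is componentwise max, giving (3,1).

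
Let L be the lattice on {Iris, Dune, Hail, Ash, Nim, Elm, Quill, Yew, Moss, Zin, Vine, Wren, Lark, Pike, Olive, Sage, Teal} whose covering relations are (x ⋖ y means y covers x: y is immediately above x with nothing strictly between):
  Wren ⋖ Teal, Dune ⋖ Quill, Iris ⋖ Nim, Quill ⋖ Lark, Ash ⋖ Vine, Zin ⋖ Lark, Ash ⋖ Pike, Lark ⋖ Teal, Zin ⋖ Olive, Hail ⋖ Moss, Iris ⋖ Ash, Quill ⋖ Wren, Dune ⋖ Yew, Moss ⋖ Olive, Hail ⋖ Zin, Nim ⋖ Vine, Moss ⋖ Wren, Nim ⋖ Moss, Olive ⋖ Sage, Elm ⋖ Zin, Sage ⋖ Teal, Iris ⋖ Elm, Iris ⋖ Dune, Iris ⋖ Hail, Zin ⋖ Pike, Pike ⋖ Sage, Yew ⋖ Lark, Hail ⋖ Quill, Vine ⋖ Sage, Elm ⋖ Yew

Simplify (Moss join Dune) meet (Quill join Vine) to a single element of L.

Moss ∨ Dune = Wren
Quill ∨ Vine = Teal
Wren ∧ Teal = Wren

Wren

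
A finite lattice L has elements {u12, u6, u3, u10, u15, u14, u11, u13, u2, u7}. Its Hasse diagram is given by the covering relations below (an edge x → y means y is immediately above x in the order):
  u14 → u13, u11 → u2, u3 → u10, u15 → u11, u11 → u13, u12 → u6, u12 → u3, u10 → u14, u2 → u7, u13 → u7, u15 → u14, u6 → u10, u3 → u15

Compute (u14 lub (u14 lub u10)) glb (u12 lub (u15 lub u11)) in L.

u15

u14 ∨ u10 = u14
u14 ∨ u14 = u14
u15 ∨ u11 = u11
u12 ∨ u11 = u11
u14 ∧ u11 = u15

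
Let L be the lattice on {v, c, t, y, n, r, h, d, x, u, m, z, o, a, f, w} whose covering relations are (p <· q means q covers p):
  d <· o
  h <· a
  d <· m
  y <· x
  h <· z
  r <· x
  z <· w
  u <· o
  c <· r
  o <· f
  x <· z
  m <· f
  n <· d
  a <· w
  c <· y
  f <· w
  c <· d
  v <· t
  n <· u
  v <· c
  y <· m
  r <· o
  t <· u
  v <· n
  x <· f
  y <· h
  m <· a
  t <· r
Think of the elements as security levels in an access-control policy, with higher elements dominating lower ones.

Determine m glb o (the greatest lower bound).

d

Common lower bounds of {m, o}: c, d, n, v.
The greatest among these is d.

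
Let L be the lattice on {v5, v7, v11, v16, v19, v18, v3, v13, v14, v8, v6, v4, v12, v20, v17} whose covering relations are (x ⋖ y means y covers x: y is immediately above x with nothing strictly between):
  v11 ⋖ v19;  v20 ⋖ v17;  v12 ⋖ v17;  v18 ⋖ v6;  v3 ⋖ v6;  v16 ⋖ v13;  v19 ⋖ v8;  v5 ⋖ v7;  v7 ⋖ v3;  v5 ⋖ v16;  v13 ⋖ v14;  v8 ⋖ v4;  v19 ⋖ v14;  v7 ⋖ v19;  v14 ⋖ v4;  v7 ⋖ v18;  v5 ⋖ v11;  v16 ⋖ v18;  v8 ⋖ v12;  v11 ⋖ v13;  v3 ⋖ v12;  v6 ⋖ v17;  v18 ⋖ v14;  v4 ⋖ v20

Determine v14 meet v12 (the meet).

Common lower bounds of {v14, v12}: v11, v19, v5, v7.
The greatest among these is v19.

v19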